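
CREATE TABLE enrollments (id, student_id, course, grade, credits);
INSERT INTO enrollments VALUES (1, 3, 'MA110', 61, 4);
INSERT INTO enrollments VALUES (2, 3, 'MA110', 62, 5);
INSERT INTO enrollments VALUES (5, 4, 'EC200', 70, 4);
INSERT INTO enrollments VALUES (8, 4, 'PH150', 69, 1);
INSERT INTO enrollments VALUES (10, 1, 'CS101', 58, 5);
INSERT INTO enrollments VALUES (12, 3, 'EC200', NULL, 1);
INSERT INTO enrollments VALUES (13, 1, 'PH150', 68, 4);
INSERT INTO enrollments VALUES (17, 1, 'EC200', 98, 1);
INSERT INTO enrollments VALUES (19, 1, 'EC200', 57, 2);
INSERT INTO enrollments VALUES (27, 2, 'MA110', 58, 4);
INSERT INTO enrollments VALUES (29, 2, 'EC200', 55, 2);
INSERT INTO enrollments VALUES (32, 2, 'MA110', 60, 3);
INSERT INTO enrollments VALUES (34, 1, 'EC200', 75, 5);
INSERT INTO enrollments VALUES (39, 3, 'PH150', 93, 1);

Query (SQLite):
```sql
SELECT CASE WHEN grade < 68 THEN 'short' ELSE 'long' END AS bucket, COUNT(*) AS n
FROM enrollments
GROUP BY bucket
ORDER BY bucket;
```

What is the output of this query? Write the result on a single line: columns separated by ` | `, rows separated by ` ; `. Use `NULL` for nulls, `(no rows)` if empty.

Bucket rows by grade < 68 → 'short' else 'long'; count each bucket.
NULL < 68 is unknown, so NULL grade falls into ELSE → 'long'.

long | 7 ; short | 7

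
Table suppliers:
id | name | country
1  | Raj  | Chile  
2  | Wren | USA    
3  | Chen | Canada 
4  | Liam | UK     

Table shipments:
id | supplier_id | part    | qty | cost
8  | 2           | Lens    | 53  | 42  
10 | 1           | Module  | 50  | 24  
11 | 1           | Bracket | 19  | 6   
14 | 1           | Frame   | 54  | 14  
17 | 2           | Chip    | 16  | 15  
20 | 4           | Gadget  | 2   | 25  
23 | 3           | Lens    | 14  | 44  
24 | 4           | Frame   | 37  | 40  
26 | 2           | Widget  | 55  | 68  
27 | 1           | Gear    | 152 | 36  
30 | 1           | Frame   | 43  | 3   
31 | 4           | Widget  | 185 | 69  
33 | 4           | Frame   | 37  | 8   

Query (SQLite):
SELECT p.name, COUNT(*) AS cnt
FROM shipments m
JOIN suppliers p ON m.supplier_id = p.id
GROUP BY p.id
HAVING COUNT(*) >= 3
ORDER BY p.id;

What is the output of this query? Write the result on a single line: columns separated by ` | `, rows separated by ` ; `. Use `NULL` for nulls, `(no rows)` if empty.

Raj | 5 ; Wren | 3 ; Liam | 4

Join each shipments row to its suppliers via supplier_id.
Group joined rows by suppliers.id; compute COUNT(*) per group.
HAVING: keep groups with count ≥ 3.
  1: ids {10, 11, 14, 27, 30} → COUNT(*)=5
  2: ids {8, 17, 26} → COUNT(*)=3
  3: ids {23} → COUNT(*)=1
  4: ids {20, 24, 31, 33} → COUNT(*)=4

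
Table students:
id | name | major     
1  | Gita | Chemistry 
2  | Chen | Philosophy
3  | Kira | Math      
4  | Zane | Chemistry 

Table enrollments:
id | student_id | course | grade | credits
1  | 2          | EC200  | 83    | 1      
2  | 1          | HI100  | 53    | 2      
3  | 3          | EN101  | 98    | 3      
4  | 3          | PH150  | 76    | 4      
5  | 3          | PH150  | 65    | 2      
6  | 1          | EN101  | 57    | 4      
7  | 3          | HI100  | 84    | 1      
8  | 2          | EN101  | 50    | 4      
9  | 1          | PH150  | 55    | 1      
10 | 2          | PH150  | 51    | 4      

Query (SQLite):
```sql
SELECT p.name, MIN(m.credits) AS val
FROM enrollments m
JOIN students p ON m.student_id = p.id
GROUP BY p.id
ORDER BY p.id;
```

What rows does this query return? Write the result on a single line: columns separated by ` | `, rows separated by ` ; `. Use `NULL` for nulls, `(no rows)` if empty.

Join each enrollments row to its students via student_id.
Group joined rows by students.id; compute MIN(m.credits) per group.
  1: ids {2, 6, 9} → MIN(m.credits)=1
  2: ids {1, 8, 10} → MIN(m.credits)=1
  3: ids {3, 4, 5, 7} → MIN(m.credits)=1

Gita | 1 ; Chen | 1 ; Kira | 1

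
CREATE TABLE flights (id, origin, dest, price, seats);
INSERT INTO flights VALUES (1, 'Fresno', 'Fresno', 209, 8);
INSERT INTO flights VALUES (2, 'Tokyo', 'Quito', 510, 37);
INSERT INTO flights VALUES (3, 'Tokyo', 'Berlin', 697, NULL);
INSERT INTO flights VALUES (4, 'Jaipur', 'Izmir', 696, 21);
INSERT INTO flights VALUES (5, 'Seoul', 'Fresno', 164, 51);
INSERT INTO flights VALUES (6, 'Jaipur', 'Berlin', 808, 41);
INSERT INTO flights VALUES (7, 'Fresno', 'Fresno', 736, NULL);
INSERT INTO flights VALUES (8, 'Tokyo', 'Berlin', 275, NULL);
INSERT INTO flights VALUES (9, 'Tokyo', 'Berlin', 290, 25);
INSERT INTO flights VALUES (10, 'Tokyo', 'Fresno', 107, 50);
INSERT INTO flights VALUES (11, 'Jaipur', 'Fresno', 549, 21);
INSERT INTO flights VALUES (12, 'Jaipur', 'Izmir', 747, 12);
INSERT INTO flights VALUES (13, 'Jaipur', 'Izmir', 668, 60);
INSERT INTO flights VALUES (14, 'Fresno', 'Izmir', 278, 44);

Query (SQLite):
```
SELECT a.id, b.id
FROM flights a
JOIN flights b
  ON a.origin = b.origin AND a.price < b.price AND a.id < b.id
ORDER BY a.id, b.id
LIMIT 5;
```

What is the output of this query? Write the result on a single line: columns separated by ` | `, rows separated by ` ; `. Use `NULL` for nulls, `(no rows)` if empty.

Pairs (a,b) with same origin, a.price < b.price, a.id < b.id.
origin groups: Fresno:{1,7,14} Jaipur:{4,6,11,12,13} Seoul:{5} Tokyo:{2,3,8,9,10}
Ordered by (a.id, b.id); first 5.

1 | 7 ; 1 | 14 ; 2 | 3 ; 4 | 6 ; 4 | 12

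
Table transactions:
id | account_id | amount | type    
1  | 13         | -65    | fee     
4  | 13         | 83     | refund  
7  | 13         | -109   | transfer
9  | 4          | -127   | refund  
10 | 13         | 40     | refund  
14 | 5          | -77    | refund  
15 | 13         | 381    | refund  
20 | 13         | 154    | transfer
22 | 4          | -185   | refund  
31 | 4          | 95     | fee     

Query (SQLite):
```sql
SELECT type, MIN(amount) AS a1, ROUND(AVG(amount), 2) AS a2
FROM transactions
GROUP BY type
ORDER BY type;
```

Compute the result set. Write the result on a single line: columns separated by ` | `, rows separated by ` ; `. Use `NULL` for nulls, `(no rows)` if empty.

Group transactions by type.
Per group compute: MIN(amount), ROUND(AVG(amount), 2).
  fee: ids {1, 31} → MIN(amount)=-65, ROUND(AVG(amount), 2)=15
  refund: ids {4, 9, 10, 14, 15, 22} → MIN(amount)=-185, ROUND(AVG(amount), 2)=19.17
  transfer: ids {7, 20} → MIN(amount)=-109, ROUND(AVG(amount), 2)=22.5

fee | -65 | 15 ; refund | -185 | 19.17 ; transfer | -109 | 22.5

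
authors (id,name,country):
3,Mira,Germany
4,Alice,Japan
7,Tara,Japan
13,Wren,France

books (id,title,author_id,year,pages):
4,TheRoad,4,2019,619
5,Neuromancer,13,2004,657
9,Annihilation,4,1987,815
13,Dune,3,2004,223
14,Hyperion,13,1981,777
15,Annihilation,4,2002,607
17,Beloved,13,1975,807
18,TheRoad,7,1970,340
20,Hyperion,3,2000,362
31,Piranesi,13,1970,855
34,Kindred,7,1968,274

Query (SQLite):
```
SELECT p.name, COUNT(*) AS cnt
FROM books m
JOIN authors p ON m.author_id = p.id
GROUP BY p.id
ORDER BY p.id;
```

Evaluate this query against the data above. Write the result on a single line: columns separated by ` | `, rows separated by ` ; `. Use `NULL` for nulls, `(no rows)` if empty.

Mira | 2 ; Alice | 3 ; Tara | 2 ; Wren | 4

Join each books row to its authors via author_id.
Group joined rows by authors.id; compute COUNT(*) per group.
  3: ids {13, 20} → COUNT(*)=2
  4: ids {4, 9, 15} → COUNT(*)=3
  7: ids {18, 34} → COUNT(*)=2
  13: ids {5, 14, 17, 31} → COUNT(*)=4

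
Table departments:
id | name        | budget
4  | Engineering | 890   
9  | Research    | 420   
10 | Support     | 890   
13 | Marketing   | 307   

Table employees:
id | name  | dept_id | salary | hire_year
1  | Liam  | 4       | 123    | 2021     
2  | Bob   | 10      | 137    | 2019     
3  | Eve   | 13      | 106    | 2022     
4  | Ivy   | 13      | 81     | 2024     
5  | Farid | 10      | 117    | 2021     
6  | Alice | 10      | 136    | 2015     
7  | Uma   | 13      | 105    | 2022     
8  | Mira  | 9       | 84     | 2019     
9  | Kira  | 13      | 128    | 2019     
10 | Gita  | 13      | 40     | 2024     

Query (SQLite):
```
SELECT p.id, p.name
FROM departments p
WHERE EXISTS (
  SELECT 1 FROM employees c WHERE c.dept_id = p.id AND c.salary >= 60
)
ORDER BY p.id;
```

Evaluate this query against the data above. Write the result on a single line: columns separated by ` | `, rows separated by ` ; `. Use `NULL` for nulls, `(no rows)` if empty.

For each departments row, check whether any employees with matching dept_id has salary >= 60.
Keep rows where that is true.

4 | Engineering ; 9 | Research ; 10 | Support ; 13 | Marketing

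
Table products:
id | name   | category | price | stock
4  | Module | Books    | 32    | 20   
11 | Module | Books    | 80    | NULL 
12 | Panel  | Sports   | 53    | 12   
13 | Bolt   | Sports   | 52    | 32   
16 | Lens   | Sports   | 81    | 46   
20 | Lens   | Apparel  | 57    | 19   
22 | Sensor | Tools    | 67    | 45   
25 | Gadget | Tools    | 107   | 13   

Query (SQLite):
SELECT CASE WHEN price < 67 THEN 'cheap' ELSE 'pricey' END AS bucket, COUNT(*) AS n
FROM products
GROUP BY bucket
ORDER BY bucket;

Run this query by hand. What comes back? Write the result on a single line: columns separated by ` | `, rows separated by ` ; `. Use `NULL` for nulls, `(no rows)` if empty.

Bucket rows by price < 67 → 'cheap' else 'pricey'; count each bucket.

cheap | 4 ; pricey | 4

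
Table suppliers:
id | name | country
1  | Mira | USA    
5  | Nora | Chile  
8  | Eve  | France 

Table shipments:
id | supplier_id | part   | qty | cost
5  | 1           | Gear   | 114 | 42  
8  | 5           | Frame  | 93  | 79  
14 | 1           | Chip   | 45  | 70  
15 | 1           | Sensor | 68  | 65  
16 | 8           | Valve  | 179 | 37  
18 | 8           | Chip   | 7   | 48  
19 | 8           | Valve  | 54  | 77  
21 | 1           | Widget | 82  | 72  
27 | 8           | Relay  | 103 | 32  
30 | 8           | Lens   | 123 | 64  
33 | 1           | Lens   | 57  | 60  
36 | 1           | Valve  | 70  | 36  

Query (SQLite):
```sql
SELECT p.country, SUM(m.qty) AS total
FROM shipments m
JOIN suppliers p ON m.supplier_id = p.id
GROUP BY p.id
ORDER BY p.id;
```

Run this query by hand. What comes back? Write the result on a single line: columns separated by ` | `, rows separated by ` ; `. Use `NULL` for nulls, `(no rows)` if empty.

Join each shipments row to its suppliers via supplier_id.
Group joined rows by suppliers.id; compute SUM(m.qty) per group.
  1: ids {5, 14, 15, 21, 33, 36} → SUM(m.qty)=436
  5: ids {8} → SUM(m.qty)=93
  8: ids {16, 18, 19, 27, 30} → SUM(m.qty)=466

USA | 436 ; Chile | 93 ; France | 466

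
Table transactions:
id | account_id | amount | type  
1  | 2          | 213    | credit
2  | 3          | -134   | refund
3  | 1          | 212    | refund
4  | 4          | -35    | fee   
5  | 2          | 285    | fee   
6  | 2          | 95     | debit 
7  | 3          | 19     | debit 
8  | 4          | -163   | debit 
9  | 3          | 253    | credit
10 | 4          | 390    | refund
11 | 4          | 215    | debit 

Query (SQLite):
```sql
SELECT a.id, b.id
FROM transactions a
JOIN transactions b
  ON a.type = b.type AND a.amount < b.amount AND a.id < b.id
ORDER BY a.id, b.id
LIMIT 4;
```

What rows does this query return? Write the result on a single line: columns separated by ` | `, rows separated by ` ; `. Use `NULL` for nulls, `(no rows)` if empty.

Pairs (a,b) with same type, a.amount < b.amount, a.id < b.id.
type groups: credit:{1,9} debit:{6,7,8,11} fee:{4,5} refund:{2,3,10}
Ordered by (a.id, b.id); first 4.

1 | 9 ; 2 | 3 ; 2 | 10 ; 3 | 10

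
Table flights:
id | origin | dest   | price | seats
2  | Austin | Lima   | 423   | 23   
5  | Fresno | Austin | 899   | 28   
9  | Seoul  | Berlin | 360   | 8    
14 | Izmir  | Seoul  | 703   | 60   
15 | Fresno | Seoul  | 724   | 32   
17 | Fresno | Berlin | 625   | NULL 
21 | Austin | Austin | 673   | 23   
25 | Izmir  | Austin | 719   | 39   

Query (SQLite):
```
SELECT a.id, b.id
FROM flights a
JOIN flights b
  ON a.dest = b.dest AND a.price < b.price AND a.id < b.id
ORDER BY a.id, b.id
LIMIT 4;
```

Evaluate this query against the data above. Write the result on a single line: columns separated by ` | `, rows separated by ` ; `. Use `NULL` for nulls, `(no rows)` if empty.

Pairs (a,b) with same dest, a.price < b.price, a.id < b.id.
dest groups: Austin:{5,21,25} Berlin:{9,17} Lima:{2} Seoul:{14,15}
Ordered by (a.id, b.id); first 4.

9 | 17 ; 14 | 15 ; 21 | 25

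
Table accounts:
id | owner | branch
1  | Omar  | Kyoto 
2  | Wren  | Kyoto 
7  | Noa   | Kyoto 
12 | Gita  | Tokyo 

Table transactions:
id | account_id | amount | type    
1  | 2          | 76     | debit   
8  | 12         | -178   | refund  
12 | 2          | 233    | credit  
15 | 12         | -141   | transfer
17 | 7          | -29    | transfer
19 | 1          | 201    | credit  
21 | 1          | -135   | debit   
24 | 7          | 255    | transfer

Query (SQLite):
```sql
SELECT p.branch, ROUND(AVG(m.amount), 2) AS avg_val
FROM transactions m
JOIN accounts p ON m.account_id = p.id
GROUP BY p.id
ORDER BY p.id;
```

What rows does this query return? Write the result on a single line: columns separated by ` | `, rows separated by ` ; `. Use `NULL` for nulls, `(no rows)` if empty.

Join each transactions row to its accounts via account_id.
Group joined rows by accounts.id; compute ROUND(AVG(m.amount), 2) per group.
  1: ids {19, 21} → ROUND(AVG(m.amount), 2)=33
  2: ids {1, 12} → ROUND(AVG(m.amount), 2)=154.5
  7: ids {17, 24} → ROUND(AVG(m.amount), 2)=113
  12: ids {8, 15} → ROUND(AVG(m.amount), 2)=-159.5

Kyoto | 33 ; Kyoto | 154.5 ; Kyoto | 113 ; Tokyo | -159.5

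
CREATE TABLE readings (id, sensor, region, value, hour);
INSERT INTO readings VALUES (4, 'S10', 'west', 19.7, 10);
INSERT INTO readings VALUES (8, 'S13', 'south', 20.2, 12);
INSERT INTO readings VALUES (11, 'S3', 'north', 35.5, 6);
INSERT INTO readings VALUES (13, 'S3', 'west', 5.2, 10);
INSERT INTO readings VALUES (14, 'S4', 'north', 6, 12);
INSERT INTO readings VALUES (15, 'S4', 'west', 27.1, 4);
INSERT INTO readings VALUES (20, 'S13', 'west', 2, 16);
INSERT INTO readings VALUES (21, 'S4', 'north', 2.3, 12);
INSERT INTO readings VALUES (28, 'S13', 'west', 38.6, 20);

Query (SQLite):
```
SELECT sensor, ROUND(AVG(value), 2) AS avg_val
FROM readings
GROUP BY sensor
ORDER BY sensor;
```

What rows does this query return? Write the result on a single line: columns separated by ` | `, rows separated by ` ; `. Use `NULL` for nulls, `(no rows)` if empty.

S10 | 19.7 ; S13 | 20.27 ; S3 | 20.35 ; S4 | 11.8

Partition readings by sensor; compute ROUND(AVG(value), 2) within each group.
  S10: ids {4} → ROUND(AVG(value), 2)=19.7
  S13: ids {8, 20, 28} → ROUND(AVG(value), 2)=20.27
  S3: ids {11, 13} → ROUND(AVG(value), 2)=20.35
  S4: ids {14, 15, 21} → ROUND(AVG(value), 2)=11.8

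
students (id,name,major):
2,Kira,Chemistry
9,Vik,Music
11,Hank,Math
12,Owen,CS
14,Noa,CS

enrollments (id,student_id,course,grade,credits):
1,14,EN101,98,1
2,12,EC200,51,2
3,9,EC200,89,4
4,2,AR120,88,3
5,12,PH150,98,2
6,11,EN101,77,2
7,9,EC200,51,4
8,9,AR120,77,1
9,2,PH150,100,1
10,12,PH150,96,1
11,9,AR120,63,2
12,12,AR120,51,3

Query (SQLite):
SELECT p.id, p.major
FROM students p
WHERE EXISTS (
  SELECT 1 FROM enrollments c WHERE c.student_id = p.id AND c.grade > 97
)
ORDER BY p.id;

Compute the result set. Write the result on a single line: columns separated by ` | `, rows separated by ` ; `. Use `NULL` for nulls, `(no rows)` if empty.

2 | Chemistry ; 12 | CS ; 14 | CS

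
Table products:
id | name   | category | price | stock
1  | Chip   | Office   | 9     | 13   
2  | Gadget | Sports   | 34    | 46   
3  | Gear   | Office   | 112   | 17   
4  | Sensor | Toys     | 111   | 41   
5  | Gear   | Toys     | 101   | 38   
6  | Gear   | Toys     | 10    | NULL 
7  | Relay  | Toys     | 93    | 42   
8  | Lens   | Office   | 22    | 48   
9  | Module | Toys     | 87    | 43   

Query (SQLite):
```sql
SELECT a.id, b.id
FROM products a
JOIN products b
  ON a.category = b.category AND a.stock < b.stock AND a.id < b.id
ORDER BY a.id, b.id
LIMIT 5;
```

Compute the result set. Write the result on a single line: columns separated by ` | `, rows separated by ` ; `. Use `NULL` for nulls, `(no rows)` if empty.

1 | 3 ; 1 | 8 ; 3 | 8 ; 4 | 7 ; 4 | 9

Pairs (a,b) with same category, a.stock < b.stock, a.id < b.id.
category groups: Office:{1,3,8} Sports:{2} Toys:{4,5,6,7,9}
Ordered by (a.id, b.id); first 5.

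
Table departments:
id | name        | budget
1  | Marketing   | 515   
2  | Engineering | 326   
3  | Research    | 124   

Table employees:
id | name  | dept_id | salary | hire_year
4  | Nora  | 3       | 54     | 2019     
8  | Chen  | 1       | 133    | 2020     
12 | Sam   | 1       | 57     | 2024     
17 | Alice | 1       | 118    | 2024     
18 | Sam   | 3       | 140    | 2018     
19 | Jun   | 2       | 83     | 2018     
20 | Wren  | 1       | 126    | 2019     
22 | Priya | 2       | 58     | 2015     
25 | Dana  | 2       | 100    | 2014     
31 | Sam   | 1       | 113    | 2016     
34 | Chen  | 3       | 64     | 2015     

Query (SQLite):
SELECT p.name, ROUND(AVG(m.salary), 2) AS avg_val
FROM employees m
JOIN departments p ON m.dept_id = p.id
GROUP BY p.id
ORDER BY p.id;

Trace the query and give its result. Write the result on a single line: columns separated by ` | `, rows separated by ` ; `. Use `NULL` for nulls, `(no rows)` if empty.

Marketing | 109.4 ; Engineering | 80.33 ; Research | 86

Join each employees row to its departments via dept_id.
Group joined rows by departments.id; compute ROUND(AVG(m.salary), 2) per group.
  1: ids {8, 12, 17, 20, 31} → ROUND(AVG(m.salary), 2)=109.4
  2: ids {19, 22, 25} → ROUND(AVG(m.salary), 2)=80.33
  3: ids {4, 18, 34} → ROUND(AVG(m.salary), 2)=86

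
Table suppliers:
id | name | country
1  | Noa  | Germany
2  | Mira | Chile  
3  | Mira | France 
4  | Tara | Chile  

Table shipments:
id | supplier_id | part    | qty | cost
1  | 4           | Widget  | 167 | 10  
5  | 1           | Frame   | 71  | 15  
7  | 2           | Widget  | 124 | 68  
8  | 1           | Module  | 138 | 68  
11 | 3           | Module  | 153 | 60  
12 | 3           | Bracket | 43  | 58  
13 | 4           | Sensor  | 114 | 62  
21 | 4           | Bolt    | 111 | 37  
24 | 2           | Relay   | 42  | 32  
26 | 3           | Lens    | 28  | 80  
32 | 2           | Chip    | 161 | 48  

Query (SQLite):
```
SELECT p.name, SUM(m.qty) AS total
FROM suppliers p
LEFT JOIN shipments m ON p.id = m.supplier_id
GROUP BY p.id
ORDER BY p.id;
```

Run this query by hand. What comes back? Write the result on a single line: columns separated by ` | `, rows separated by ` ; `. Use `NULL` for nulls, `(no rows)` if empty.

Noa | 209 ; Mira | 327 ; Mira | 224 ; Tara | 392

LEFT JOIN keeps every suppliers row; unmatched ones get NULL for shipments columns.
Group by suppliers.id and compute SUM(m.qty). SUM over an all-NULL group is NULL.
  1: ids {5, 8} → SUM(m.qty)=209
  2: ids {7, 24, 32} → SUM(m.qty)=327
  3: ids {11, 12, 26} → SUM(m.qty)=224
  4: ids {1, 13, 21} → SUM(m.qty)=392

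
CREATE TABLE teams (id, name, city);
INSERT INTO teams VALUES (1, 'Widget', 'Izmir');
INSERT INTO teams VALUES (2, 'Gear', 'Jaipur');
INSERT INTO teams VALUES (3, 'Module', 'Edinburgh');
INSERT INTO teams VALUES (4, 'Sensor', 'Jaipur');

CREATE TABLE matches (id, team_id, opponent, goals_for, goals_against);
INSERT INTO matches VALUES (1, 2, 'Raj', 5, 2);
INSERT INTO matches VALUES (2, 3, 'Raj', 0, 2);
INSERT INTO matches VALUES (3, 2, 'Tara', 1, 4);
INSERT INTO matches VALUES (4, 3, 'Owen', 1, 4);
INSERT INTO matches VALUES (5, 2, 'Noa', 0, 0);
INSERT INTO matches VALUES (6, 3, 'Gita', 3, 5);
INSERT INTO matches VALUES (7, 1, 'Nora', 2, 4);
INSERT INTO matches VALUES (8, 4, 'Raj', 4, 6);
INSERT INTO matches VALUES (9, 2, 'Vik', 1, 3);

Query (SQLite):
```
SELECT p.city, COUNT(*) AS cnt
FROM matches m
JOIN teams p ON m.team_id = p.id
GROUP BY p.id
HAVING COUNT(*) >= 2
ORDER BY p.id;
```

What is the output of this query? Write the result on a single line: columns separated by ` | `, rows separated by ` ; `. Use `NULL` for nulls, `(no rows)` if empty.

Join each matches row to its teams via team_id.
Group joined rows by teams.id; compute COUNT(*) per group.
HAVING: keep groups with count ≥ 2.
  1: ids {7} → COUNT(*)=1
  2: ids {1, 3, 5, 9} → COUNT(*)=4
  3: ids {2, 4, 6} → COUNT(*)=3
  4: ids {8} → COUNT(*)=1

Jaipur | 4 ; Edinburgh | 3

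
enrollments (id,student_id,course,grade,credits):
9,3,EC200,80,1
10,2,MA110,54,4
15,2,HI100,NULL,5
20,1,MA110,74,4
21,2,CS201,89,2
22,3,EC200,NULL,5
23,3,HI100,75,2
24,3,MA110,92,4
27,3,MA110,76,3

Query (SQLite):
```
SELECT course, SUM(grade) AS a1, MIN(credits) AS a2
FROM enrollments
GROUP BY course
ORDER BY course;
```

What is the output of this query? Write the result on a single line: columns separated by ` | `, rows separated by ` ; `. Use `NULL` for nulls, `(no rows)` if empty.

Group enrollments by course.
Per group compute: SUM(grade), MIN(credits).
  CS201: ids {21} → SUM(grade)=89, MIN(credits)=2
  EC200: ids {9, 22} → SUM(grade)=80, MIN(credits)=1
  HI100: ids {15, 23} → SUM(grade)=75, MIN(credits)=2
  MA110: ids {10, 20, 24, 27} → SUM(grade)=296, MIN(credits)=3

CS201 | 89 | 2 ; EC200 | 80 | 1 ; HI100 | 75 | 2 ; MA110 | 296 | 3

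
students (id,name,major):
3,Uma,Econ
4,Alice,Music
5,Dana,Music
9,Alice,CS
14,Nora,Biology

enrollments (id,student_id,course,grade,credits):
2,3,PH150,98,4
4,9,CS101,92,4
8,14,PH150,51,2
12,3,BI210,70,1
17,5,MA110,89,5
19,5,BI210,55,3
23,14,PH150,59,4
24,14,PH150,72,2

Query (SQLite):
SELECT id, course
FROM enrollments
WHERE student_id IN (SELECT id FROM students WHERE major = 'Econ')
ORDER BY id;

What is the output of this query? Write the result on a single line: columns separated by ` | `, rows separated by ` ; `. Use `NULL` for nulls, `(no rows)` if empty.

2 | PH150 ; 12 | BI210

Inner query: students.id where major = 'Econ'.
Outer: keep enrollments rows whose student_id is in that set.
Inner query → {3}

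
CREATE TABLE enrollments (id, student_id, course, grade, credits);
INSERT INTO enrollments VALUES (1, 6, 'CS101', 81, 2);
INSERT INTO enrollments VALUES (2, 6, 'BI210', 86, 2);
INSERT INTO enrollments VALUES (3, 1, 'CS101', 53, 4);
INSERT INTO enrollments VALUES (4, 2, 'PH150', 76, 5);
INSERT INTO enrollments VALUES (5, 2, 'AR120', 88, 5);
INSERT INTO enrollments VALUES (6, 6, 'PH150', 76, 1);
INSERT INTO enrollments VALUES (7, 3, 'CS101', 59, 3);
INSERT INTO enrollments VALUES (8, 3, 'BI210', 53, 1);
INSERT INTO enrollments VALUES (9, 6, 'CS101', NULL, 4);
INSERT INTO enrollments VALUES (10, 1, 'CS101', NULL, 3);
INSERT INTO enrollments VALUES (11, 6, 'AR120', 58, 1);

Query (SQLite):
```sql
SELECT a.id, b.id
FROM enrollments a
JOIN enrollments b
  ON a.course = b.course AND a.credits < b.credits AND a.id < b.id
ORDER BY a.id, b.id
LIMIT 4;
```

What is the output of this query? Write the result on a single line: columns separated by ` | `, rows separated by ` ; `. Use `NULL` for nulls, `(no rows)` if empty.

1 | 3 ; 1 | 7 ; 1 | 9 ; 1 | 10

Pairs (a,b) with same course, a.credits < b.credits, a.id < b.id.
course groups: AR120:{5,11} BI210:{2,8} CS101:{1,3,7,9,10} PH150:{4,6}
Ordered by (a.id, b.id); first 4.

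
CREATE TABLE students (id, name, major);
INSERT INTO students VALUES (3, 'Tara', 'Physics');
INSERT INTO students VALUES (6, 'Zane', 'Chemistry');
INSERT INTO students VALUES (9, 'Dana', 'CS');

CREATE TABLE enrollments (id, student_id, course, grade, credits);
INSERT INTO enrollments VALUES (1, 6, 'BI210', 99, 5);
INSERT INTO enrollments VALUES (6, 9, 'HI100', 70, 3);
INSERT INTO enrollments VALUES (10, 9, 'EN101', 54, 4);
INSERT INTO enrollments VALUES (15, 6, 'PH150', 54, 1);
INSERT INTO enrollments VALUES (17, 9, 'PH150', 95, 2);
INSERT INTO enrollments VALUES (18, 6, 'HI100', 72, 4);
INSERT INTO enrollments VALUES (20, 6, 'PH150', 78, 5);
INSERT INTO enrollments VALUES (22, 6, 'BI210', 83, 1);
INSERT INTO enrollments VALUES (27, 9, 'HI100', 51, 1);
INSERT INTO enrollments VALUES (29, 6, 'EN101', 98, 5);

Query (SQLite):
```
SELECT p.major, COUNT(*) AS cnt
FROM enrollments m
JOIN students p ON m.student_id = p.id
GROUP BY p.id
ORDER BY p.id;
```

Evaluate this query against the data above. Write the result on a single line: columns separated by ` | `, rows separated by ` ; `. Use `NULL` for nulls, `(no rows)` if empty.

Chemistry | 6 ; CS | 4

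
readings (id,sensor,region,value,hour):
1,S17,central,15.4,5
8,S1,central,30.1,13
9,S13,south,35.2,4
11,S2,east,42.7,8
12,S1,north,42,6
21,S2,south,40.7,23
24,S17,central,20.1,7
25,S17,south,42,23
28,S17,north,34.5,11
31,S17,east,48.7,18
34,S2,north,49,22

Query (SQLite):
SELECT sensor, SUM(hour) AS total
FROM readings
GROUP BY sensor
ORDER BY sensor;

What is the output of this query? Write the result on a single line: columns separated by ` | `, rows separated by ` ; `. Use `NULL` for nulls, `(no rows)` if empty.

Partition readings by sensor; compute SUM(hour) within each group.
  S1: ids {8, 12} → SUM(hour)=19
  S13: ids {9} → SUM(hour)=4
  S17: ids {1, 24, 25, 28, 31} → SUM(hour)=64
  S2: ids {11, 21, 34} → SUM(hour)=53

S1 | 19 ; S13 | 4 ; S17 | 64 ; S2 | 53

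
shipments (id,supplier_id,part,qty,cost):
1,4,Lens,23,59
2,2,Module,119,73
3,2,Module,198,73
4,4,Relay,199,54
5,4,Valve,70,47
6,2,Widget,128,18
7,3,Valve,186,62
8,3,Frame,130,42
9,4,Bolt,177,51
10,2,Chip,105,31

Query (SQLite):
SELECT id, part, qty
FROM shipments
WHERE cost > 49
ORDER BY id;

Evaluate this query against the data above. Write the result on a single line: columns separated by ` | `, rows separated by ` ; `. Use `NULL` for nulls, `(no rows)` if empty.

1 | Lens | 23 ; 2 | Module | 119 ; 3 | Module | 198 ; 4 | Relay | 199 ; 7 | Valve | 186 ; 9 | Bolt | 177

cost > 49: ids {1, 2, 3, 4, 7, 9}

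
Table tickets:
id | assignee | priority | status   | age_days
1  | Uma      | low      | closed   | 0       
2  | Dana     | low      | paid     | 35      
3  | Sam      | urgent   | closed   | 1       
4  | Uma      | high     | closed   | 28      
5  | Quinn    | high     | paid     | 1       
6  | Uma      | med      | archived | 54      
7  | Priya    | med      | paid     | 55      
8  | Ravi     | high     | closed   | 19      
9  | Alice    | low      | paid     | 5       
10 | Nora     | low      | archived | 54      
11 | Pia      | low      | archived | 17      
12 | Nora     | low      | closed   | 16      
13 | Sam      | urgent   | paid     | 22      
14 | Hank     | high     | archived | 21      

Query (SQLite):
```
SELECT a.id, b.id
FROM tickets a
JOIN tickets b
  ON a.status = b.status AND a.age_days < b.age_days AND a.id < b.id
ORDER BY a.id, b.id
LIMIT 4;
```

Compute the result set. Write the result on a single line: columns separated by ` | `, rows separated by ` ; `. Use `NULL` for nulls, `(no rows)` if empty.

Pairs (a,b) with same status, a.age_days < b.age_days, a.id < b.id.
status groups: archived:{6,10,11,14} closed:{1,3,4,8,12} paid:{2,5,7,9,13}
Ordered by (a.id, b.id); first 4.

1 | 3 ; 1 | 4 ; 1 | 8 ; 1 | 12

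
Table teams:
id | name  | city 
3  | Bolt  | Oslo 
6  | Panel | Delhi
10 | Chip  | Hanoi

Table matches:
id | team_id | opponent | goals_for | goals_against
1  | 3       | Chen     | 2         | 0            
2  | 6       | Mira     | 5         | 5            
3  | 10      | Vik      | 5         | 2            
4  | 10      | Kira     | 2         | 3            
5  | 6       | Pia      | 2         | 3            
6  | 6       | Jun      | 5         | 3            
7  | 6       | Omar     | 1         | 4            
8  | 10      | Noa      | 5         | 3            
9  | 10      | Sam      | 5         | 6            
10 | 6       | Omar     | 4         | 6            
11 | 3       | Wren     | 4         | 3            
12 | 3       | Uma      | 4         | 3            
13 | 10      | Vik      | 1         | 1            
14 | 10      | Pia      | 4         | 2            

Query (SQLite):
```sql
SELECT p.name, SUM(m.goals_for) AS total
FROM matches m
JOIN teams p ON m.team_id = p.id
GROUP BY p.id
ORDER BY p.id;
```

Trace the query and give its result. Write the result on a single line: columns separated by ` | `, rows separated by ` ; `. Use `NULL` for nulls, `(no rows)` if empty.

Join each matches row to its teams via team_id.
Group joined rows by teams.id; compute SUM(m.goals_for) per group.
  3: ids {1, 11, 12} → SUM(m.goals_for)=10
  6: ids {2, 5, 6, 7, 10} → SUM(m.goals_for)=17
  10: ids {3, 4, 8, 9, 13, 14} → SUM(m.goals_for)=22

Bolt | 10 ; Panel | 17 ; Chip | 22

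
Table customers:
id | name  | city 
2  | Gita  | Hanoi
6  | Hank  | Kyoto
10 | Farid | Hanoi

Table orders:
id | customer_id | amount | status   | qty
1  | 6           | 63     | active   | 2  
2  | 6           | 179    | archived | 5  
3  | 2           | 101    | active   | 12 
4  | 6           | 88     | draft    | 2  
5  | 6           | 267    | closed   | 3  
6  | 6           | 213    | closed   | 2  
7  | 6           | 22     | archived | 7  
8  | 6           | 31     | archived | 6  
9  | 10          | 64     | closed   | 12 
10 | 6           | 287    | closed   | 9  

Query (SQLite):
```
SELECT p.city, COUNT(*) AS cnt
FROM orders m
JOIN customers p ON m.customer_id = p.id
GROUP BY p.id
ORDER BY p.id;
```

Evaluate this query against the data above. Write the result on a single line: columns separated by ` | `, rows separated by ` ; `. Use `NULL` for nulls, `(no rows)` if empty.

Hanoi | 1 ; Kyoto | 8 ; Hanoi | 1

Join each orders row to its customers via customer_id.
Group joined rows by customers.id; compute COUNT(*) per group.
  2: ids {3} → COUNT(*)=1
  6: ids {1, 2, 4, 5, 6, 7, 8, 10} → COUNT(*)=8
  10: ids {9} → COUNT(*)=1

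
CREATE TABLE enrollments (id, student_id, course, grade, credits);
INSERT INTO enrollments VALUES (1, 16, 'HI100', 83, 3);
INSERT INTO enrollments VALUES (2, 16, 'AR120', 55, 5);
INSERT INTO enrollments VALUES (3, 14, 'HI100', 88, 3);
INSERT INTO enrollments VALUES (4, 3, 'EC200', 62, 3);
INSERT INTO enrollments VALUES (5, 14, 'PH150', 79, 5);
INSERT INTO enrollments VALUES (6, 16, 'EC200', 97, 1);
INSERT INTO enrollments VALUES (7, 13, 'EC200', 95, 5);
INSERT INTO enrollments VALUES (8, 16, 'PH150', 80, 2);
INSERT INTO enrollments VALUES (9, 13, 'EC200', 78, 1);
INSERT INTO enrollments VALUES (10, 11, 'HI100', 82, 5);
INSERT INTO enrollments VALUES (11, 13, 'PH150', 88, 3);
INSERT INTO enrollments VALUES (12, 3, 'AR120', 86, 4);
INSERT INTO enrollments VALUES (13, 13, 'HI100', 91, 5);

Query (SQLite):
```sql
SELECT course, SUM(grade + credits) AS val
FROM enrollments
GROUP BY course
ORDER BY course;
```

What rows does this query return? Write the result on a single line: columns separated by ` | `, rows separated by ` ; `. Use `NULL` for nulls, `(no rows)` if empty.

AR120 | 150 ; EC200 | 342 ; HI100 | 360 ; PH150 | 257

For each row compute grade + credits.
Group by course; take SUM of the expression per group.
  AR120: ids {2, 12} → SUM(grade + credits)=150
  EC200: ids {4, 6, 7, 9} → SUM(grade + credits)=342
  HI100: ids {1, 3, 10, 13} → SUM(grade + credits)=360
  PH150: ids {5, 8, 11} → SUM(grade + credits)=257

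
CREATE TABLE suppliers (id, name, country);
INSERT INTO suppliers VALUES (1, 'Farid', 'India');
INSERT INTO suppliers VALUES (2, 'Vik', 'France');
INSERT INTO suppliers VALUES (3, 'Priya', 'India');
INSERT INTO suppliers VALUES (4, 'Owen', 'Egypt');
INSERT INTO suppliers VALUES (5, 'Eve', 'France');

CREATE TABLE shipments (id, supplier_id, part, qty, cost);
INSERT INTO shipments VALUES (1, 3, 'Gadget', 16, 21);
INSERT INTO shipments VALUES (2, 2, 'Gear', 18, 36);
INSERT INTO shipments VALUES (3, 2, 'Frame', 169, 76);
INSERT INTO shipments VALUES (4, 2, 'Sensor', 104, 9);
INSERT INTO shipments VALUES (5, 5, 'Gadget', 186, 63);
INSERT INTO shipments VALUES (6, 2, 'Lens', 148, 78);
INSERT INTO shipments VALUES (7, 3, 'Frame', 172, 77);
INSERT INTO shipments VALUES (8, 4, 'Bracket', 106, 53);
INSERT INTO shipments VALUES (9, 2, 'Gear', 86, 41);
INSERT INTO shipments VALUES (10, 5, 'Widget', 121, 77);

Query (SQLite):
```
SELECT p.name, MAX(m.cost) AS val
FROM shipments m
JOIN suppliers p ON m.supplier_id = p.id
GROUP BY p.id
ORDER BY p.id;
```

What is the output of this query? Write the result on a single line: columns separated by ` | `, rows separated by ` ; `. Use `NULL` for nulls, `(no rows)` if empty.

Join each shipments row to its suppliers via supplier_id.
Group joined rows by suppliers.id; compute MAX(m.cost) per group.
  2: ids {2, 3, 4, 6, 9} → MAX(m.cost)=78
  3: ids {1, 7} → MAX(m.cost)=77
  4: ids {8} → MAX(m.cost)=53
  5: ids {5, 10} → MAX(m.cost)=77

Vik | 78 ; Priya | 77 ; Owen | 53 ; Eve | 77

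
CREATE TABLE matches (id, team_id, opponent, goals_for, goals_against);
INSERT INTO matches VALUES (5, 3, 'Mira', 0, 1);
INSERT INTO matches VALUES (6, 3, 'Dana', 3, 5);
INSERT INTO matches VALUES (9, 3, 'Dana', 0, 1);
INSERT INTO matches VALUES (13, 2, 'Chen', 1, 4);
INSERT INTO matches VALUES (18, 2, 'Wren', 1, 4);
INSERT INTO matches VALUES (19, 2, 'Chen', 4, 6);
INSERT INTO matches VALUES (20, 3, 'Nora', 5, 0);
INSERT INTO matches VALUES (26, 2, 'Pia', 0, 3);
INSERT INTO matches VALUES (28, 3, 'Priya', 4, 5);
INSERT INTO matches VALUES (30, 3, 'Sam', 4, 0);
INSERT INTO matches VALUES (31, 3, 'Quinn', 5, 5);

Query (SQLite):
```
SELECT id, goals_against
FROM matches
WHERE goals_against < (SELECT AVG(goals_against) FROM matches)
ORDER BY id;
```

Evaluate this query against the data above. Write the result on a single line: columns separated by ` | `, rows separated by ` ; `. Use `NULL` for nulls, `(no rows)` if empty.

Scalar subquery: AVG(goals_against) over all matches rows = 3.090909 (≈; comparison uses full precision).
Keep rows where goals_against < that value.

5 | 1 ; 9 | 1 ; 20 | 0 ; 26 | 3 ; 30 | 0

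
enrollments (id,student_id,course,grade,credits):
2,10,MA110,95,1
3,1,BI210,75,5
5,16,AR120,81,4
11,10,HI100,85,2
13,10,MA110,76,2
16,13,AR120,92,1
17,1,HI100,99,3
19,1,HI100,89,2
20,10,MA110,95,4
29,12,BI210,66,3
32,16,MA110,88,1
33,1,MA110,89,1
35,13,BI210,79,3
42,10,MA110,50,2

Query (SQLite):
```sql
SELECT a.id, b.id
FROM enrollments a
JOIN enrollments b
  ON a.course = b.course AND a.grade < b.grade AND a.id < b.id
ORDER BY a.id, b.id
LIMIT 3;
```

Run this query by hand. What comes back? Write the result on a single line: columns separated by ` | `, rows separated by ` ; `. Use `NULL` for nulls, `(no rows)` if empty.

3 | 35 ; 5 | 16 ; 11 | 17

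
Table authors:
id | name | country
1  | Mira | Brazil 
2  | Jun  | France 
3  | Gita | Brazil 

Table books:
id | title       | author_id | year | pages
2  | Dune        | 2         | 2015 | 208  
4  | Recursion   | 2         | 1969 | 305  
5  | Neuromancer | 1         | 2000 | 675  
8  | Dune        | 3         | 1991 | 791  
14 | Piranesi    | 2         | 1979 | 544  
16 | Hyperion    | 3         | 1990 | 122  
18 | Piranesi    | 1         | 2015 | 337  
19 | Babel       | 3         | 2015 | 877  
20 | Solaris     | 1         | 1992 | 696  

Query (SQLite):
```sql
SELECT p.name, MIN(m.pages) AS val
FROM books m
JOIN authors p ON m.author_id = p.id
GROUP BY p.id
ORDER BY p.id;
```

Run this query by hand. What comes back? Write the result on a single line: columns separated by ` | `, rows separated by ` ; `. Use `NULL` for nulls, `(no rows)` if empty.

Mira | 337 ; Jun | 208 ; Gita | 122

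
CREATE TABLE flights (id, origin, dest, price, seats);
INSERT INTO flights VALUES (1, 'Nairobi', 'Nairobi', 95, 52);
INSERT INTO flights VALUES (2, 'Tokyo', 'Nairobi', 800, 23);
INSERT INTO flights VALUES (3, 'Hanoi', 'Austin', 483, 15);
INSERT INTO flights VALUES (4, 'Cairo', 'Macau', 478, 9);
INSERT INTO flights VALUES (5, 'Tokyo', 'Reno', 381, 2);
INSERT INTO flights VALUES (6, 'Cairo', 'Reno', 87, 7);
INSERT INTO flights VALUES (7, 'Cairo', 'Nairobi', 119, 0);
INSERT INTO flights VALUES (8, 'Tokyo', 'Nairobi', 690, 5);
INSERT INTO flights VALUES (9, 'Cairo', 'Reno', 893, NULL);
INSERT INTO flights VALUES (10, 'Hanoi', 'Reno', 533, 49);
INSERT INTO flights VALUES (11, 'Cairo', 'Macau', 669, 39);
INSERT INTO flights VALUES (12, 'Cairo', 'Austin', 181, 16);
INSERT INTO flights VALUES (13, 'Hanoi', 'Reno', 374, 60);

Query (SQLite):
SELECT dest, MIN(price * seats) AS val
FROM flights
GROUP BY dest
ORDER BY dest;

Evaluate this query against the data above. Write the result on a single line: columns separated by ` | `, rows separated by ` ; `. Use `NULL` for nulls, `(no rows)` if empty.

Austin | 2896 ; Macau | 4302 ; Nairobi | 0 ; Reno | 609

For each row compute price * seats.
Group by dest; take MIN of the expression per group.
  Austin: ids {3, 12} → MIN(price * seats)=2896
  Macau: ids {4, 11} → MIN(price * seats)=4302
  Nairobi: ids {1, 2, 7, 8} → MIN(price * seats)=0
  Reno: ids {5, 6, 9, 10, 13} → MIN(price * seats)=609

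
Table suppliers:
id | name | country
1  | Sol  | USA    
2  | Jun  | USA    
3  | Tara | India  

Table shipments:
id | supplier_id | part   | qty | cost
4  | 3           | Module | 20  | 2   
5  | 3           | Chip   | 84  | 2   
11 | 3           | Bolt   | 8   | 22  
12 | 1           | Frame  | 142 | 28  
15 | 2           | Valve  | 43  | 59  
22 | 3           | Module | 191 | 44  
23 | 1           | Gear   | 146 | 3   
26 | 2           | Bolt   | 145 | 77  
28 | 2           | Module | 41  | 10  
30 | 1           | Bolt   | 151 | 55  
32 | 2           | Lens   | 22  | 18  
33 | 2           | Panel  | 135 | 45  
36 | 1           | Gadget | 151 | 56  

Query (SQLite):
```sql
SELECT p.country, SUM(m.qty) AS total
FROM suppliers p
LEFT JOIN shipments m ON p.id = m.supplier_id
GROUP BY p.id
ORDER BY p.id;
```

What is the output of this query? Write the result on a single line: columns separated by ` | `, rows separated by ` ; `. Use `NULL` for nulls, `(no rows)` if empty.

USA | 590 ; USA | 386 ; India | 303

LEFT JOIN keeps every suppliers row; unmatched ones get NULL for shipments columns.
Group by suppliers.id and compute SUM(m.qty). SUM over an all-NULL group is NULL.
  1: ids {12, 23, 30, 36} → SUM(m.qty)=590
  2: ids {15, 26, 28, 32, 33} → SUM(m.qty)=386
  3: ids {4, 5, 11, 22} → SUM(m.qty)=303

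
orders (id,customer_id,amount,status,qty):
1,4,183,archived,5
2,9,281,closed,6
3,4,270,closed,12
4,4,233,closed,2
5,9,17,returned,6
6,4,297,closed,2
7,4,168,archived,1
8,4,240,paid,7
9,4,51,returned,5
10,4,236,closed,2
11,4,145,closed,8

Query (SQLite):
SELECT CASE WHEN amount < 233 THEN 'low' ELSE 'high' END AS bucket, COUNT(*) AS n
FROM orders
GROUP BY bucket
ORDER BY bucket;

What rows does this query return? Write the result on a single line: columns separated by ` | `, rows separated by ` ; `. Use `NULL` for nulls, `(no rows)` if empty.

high | 6 ; low | 5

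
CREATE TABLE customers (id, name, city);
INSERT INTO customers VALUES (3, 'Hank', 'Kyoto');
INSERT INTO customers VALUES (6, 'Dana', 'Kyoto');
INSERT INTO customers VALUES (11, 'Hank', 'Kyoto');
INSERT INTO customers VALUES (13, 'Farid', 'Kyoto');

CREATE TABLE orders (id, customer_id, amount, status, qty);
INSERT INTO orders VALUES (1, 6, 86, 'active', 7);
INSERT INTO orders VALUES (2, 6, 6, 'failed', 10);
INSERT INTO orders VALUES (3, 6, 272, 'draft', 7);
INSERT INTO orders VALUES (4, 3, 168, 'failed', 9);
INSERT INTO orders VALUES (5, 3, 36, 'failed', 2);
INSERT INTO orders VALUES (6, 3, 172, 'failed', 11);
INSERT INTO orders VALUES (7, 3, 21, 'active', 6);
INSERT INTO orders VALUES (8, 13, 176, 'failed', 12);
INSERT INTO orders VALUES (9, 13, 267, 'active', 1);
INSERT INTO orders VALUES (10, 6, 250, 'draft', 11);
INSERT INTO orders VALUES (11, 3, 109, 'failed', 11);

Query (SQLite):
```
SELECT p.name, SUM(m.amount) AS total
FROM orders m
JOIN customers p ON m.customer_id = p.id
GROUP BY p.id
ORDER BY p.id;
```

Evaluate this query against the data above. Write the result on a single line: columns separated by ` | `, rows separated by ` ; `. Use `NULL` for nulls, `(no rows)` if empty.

Join each orders row to its customers via customer_id.
Group joined rows by customers.id; compute SUM(m.amount) per group.
  3: ids {4, 5, 6, 7, 11} → SUM(m.amount)=506
  6: ids {1, 2, 3, 10} → SUM(m.amount)=614
  13: ids {8, 9} → SUM(m.amount)=443

Hank | 506 ; Dana | 614 ; Farid | 443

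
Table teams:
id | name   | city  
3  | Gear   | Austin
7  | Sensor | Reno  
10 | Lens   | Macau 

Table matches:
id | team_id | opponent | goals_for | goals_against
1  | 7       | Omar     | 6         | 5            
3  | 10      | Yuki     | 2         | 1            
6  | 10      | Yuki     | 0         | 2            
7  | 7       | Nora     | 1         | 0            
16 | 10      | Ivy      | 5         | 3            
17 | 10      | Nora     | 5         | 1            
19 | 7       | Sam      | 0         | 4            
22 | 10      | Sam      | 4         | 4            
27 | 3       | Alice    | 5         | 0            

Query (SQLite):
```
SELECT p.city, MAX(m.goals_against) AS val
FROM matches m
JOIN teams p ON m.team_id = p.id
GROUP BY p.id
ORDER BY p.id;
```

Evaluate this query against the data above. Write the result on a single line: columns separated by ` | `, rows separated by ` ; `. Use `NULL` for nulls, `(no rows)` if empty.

Austin | 0 ; Reno | 5 ; Macau | 4

Join each matches row to its teams via team_id.
Group joined rows by teams.id; compute MAX(m.goals_against) per group.
  3: ids {27} → MAX(m.goals_against)=0
  7: ids {1, 7, 19} → MAX(m.goals_against)=5
  10: ids {3, 6, 16, 17, 22} → MAX(m.goals_against)=4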